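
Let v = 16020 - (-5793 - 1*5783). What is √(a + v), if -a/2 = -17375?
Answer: √62346 ≈ 249.69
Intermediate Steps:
a = 34750 (a = -2*(-17375) = 34750)
v = 27596 (v = 16020 - (-5793 - 5783) = 16020 - 1*(-11576) = 16020 + 11576 = 27596)
√(a + v) = √(34750 + 27596) = √62346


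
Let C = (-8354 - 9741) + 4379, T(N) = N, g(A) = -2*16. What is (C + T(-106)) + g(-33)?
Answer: -13854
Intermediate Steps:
g(A) = -32
C = -13716 (C = -18095 + 4379 = -13716)
(C + T(-106)) + g(-33) = (-13716 - 106) - 32 = -13822 - 32 = -13854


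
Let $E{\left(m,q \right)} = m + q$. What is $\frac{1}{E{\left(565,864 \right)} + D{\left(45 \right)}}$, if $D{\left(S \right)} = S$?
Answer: $\frac{1}{1474} \approx 0.00067843$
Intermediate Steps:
$\frac{1}{E{\left(565,864 \right)} + D{\left(45 \right)}} = \frac{1}{\left(565 + 864\right) + 45} = \frac{1}{1429 + 45} = \frac{1}{1474}$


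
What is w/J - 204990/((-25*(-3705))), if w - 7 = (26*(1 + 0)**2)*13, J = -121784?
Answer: -128186963/57847400 ≈ -2.2160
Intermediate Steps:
w = 345 (w = 7 + (26*(1 + 0)**2)*13 = 7 + (26*1**2)*13 = 7 + (26*1)*13 = 7 + 26*13 = 7 + 338 = 345)
w/J - 204990/((-25*(-3705))) = 345/(-121784) - 204990/((-25*(-3705))) = 345*(-1/121784) - 204990/92625 = -345/121784 - 204990*1/92625 = -345/121784 - 13666/6175 = -128186963/57847400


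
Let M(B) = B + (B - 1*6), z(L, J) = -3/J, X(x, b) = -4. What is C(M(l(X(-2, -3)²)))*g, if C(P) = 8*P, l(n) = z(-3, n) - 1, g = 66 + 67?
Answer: -8911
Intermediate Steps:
g = 133
l(n) = -1 - 3/n (l(n) = -3/n - 1 = -1 - 3/n)
M(B) = -6 + 2*B (M(B) = B + (B - 6) = B + (-6 + B) = -6 + 2*B)
C(M(l(X(-2, -3)²)))*g = (8*(-6 + 2*((-3 - 1*(-4)²)/((-4)²))))*133 = (8*(-6 + 2*((-3 - 1*16)/16)))*133 = (8*(-6 + 2*((-3 - 16)/16)))*133 = (8*(-6 + 2*((1/16)*(-19))))*133 = (8*(-6 + 2*(-19/16)))*133 = (8*(-6 - 19/8))*133 = (8*(-67/8))*133 = -67*133 = -8911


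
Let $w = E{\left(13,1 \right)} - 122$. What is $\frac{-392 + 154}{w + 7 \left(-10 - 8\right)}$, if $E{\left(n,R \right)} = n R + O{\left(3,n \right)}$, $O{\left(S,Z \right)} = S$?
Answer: $\frac{119}{116} \approx 1.0259$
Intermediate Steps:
$E{\left(n,R \right)} = 3 + R n$ ($E{\left(n,R \right)} = n R + 3 = R n + 3 = 3 + R n$)
$w = -106$ ($w = \left(3 + 1 \cdot 13\right) - 122 = \left(3 + 13\right) - 122 = 16 - 122 = -106$)
$\frac{-392 + 154}{w + 7 \left(-10 - 8\right)} = \frac{-392 + 154}{-106 + 7 \left(-10 - 8\right)} = - \frac{238}{-106 + 7 \left(-18\right)} = - \frac{238}{-106 - 126} = - \frac{238}{-232} = \left(-238\right) \left(- \frac{1}{232}\right) = \frac{119}{116}$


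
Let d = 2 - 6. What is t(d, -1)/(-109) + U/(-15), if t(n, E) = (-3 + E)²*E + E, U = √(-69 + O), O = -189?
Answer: 17/109 - I*√258/15 ≈ 0.15596 - 1.0708*I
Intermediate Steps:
d = -4
U = I*√258 (U = √(-69 - 189) = √(-258) = I*√258 ≈ 16.062*I)
t(n, E) = E + E*(-3 + E)² (t(n, E) = E*(-3 + E)² + E = E + E*(-3 + E)²)
t(d, -1)/(-109) + U/(-15) = -(1 + (-3 - 1)²)/(-109) + (I*√258)/(-15) = -(1 + (-4)²)*(-1/109) + (I*√258)*(-1/15) = -(1 + 16)*(-1/109) - I*√258/15 = -1*17*(-1/109) - I*√258/15 = -17*(-1/109) - I*√258/15 = 17/109 - I*√258/15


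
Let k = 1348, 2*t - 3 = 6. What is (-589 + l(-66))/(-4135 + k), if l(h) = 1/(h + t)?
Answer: 72449/342801 ≈ 0.21134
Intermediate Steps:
t = 9/2 (t = 3/2 + (½)*6 = 3/2 + 3 = 9/2 ≈ 4.5000)
l(h) = 1/(9/2 + h) (l(h) = 1/(h + 9/2) = 1/(9/2 + h))
(-589 + l(-66))/(-4135 + k) = (-589 + 2/(9 + 2*(-66)))/(-4135 + 1348) = (-589 + 2/(9 - 132))/(-2787) = (-589 + 2/(-123))*(-1/2787) = (-589 + 2*(-1/123))*(-1/2787) = (-589 - 2/123)*(-1/2787) = -72449/123*(-1/2787) = 72449/342801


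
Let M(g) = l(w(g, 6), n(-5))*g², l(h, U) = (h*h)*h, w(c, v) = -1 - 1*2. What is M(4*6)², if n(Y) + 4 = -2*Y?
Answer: 241864704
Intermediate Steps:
w(c, v) = -3 (w(c, v) = -1 - 2 = -3)
n(Y) = -4 - 2*Y
l(h, U) = h³ (l(h, U) = h²*h = h³)
M(g) = -27*g² (M(g) = (-3)³*g² = -27*g²)
M(4*6)² = (-27*(4*6)²)² = (-27*24²)² = (-27*576)² = (-15552)² = 241864704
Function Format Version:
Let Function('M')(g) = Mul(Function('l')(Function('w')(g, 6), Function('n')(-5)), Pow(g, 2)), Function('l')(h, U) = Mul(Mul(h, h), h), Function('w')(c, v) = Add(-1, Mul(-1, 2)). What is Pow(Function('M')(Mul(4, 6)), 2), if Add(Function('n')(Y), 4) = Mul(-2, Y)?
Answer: 241864704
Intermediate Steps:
Function('w')(c, v) = -3 (Function('w')(c, v) = Add(-1, -2) = -3)
Function('n')(Y) = Add(-4, Mul(-2, Y))
Function('l')(h, U) = Pow(h, 3) (Function('l')(h, U) = Mul(Pow(h, 2), h) = Pow(h, 3))
Function('M')(g) = Mul(-27, Pow(g, 2)) (Function('M')(g) = Mul(Pow(-3, 3), Pow(g, 2)) = Mul(-27, Pow(g, 2)))
Pow(Function('M')(Mul(4, 6)), 2) = Pow(Mul(-27, Pow(Mul(4, 6), 2)), 2) = Pow(Mul(-27, Pow(24, 2)), 2) = Pow(Mul(-27, 576), 2) = Pow(-15552, 2) = 241864704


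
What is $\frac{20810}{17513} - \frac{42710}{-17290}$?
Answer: $\frac{110778513}{30279977} \approx 3.6585$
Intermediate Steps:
$\frac{20810}{17513} - \frac{42710}{-17290} = 20810 \cdot \frac{1}{17513} - - \frac{4271}{1729} = \frac{20810}{17513} + \frac{4271}{1729} = \frac{110778513}{30279977}$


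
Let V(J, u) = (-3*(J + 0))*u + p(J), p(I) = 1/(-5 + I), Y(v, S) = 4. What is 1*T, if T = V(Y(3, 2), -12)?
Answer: 143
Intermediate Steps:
V(J, u) = 1/(-5 + J) - 3*J*u (V(J, u) = (-3*(J + 0))*u + 1/(-5 + J) = (-3*J)*u + 1/(-5 + J) = -3*J*u + 1/(-5 + J) = 1/(-5 + J) - 3*J*u)
T = 143 (T = (1 - 3*4*(-12)*(-5 + 4))/(-5 + 4) = (1 - 3*4*(-12)*(-1))/(-1) = -(1 - 144) = -1*(-143) = 143)
1*T = 1*143 = 143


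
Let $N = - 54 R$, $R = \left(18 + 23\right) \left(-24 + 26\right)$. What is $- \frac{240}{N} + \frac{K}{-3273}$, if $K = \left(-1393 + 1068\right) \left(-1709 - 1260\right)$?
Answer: $- \frac{118663955}{402579} \approx -294.76$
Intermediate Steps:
$K = 964925$ ($K = \left(-325\right) \left(-2969\right) = 964925$)
$R = 82$ ($R = 41 \cdot 2 = 82$)
$N = -4428$ ($N = \left(-54\right) 82 = -4428$)
$- \frac{240}{N} + \frac{K}{-3273} = - \frac{240}{-4428} + \frac{964925}{-3273} = \left(-240\right) \left(- \frac{1}{4428}\right) + 964925 \left(- \frac{1}{3273}\right) = \frac{20}{369} - \frac{964925}{3273} = - \frac{118663955}{402579}$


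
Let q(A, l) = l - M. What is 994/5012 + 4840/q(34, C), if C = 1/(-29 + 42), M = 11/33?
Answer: -6757537/358 ≈ -18876.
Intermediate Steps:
M = 1/3 (M = 11*(1/33) = 1/3 ≈ 0.33333)
C = 1/13 ≈ 0.076923
q(A, l) = -1/3 + l (q(A, l) = l - 1*1/3 = l - 1/3 = -1/3 + l)
994/5012 + 4840/q(34, C) = 994/5012 + 4840/(-1/3 + 1/13) = 994*(1/5012) + 4840/(-10/39) = 71/358 + 4840*(-39/10) = 71/358 - 18876 = -6757537/358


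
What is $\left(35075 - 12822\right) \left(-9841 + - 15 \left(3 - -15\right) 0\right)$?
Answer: $-218991773$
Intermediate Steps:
$\left(35075 - 12822\right) \left(-9841 + - 15 \left(3 - -15\right) 0\right) = 22253 \left(-9841 + - 15 \left(3 + 15\right) 0\right) = 22253 \left(-9841 + \left(-15\right) 18 \cdot 0\right) = 22253 \left(-9841 - 0\right) = 22253 \left(-9841 + 0\right) = 22253 \left(-9841\right) = -218991773$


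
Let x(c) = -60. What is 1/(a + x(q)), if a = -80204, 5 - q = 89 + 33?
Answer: -1/80264 ≈ -1.2459e-5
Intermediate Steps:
q = -117 (q = 5 - (89 + 33) = 5 - 1*122 = 5 - 122 = -117)
1/(a + x(q)) = 1/(-80204 - 60) = 1/(-80264) = -1/80264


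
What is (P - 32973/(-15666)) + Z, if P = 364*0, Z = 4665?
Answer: 24371621/5222 ≈ 4667.1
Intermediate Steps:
P = 0
(P - 32973/(-15666)) + Z = (0 - 32973/(-15666)) + 4665 = (0 - 32973*(-1/15666)) + 4665 = (0 + 10991/5222) + 4665 = 10991/5222 + 4665 = 24371621/5222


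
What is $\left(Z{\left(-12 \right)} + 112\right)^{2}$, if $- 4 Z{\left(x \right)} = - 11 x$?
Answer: $6241$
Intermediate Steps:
$Z{\left(x \right)} = \frac{11 x}{4}$ ($Z{\left(x \right)} = - \frac{\left(-11\right) x}{4} = \frac{11 x}{4}$)
$\left(Z{\left(-12 \right)} + 112\right)^{2} = \left(\frac{11}{4} \left(-12\right) + 112\right)^{2} = \left(-33 + 112\right)^{2} = 79^{2} = 6241$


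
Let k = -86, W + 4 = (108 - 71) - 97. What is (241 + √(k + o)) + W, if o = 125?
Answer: 177 + √39 ≈ 183.25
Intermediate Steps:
W = -64 (W = -4 + ((108 - 71) - 97) = -4 + (37 - 97) = -4 - 60 = -64)
(241 + √(k + o)) + W = (241 + √(-86 + 125)) - 64 = (241 + √39) - 64 = 177 + √39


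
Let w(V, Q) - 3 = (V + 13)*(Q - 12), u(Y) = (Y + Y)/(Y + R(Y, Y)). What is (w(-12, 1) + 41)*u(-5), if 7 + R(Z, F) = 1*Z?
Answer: 330/17 ≈ 19.412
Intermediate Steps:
R(Z, F) = -7 + Z (R(Z, F) = -7 + 1*Z = -7 + Z)
u(Y) = 2*Y/(-7 + 2*Y) (u(Y) = (Y + Y)/(Y + (-7 + Y)) = (2*Y)/(-7 + 2*Y) = 2*Y/(-7 + 2*Y))
w(V, Q) = 3 + (-12 + Q)*(13 + V) (w(V, Q) = 3 + (V + 13)*(Q - 12) = 3 + (13 + V)*(-12 + Q) = 3 + (-12 + Q)*(13 + V))
(w(-12, 1) + 41)*u(-5) = ((-153 - 12*(-12) + 13*1 + 1*(-12)) + 41)*(2*(-5)/(-7 + 2*(-5))) = ((-153 + 144 + 13 - 12) + 41)*(2*(-5)/(-7 - 10)) = (-8 + 41)*(2*(-5)/(-17)) = 33*(2*(-5)*(-1/17)) = 33*(10/17) = 330/17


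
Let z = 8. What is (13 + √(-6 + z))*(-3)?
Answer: -39 - 3*√2 ≈ -43.243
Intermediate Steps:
(13 + √(-6 + z))*(-3) = (13 + √(-6 + 8))*(-3) = (13 + √2)*(-3) = -39 - 3*√2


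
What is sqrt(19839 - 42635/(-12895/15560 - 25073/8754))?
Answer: 9*sqrt(980377071868875319)/50301871 ≈ 177.16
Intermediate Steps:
sqrt(19839 - 42635/(-12895/15560 - 25073/8754)) = sqrt(19839 - 42635/(-12895*1/15560 - 25073*1/8754)) = sqrt(19839 - 42635/(-2579/3112 - 25073/8754)) = sqrt(19839 - 42635/(-50301871/13621224)) = sqrt(19839 - 42635*(-13621224/50301871)) = sqrt(19839 + 580740885240/50301871) = sqrt(1578679704009/50301871) = 9*sqrt(980377071868875319)/50301871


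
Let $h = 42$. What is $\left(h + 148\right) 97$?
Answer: $18430$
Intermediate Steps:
$\left(h + 148\right) 97 = \left(42 + 148\right) 97 = 190 \cdot 97 = 18430$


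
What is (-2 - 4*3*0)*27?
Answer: -54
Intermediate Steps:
(-2 - 4*3*0)*27 = (-2 - 12*0)*27 = (-2 + 0)*27 = -2*27 = -54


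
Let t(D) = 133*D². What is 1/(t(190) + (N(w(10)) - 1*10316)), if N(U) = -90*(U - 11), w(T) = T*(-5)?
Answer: 1/4796474 ≈ 2.0849e-7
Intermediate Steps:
w(T) = -5*T
N(U) = 990 - 90*U (N(U) = -90*(-11 + U) = 990 - 90*U)
1/(t(190) + (N(w(10)) - 1*10316)) = 1/(133*190² + ((990 - (-450)*10) - 1*10316)) = 1/(133*36100 + ((990 - 90*(-50)) - 10316)) = 1/(4801300 + ((990 + 4500) - 10316)) = 1/(4801300 + (5490 - 10316)) = 1/(4801300 - 4826) = 1/4796474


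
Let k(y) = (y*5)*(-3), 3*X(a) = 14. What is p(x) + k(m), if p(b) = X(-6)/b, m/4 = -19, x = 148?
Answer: 253087/222 ≈ 1140.0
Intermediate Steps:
X(a) = 14/3 (X(a) = (⅓)*14 = 14/3)
m = -76 (m = 4*(-19) = -76)
k(y) = -15*y (k(y) = (5*y)*(-3) = -15*y)
p(b) = 14/(3*b)
p(x) + k(m) = (14/3)/148 - 15*(-76) = (14/3)*(1/148) + 1140 = 7/222 + 1140 = 253087/222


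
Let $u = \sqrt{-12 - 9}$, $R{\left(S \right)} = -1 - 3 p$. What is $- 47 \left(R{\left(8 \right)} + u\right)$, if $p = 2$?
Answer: $329 - 47 i \sqrt{21} \approx 329.0 - 215.38 i$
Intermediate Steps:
$R{\left(S \right)} = -7$ ($R{\left(S \right)} = -1 - 6 = -7$)
$u = i \sqrt{21}$ ($u = \sqrt{-21} = i \sqrt{21} \approx 4.5826 i$)
$- 47 \left(R{\left(8 \right)} + u\right) = - 47 \left(-7 + i \sqrt{21}\right) = 329 - 47 i \sqrt{21}$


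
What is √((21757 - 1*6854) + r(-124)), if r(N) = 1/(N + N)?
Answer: √229148466/124 ≈ 122.08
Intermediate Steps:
r(N) = 1/(2*N)
√((21757 - 1*6854) + r(-124)) = √((21757 - 1*6854) + (½)/(-124)) = √((21757 - 6854) + (½)*(-1/124)) = √(14903 - 1/248) = √(3695943/248) = √229148466/124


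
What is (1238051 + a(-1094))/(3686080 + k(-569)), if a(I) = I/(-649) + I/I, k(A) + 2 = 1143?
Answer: 803496842/2393006429 ≈ 0.33577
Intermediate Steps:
k(A) = 1141 (k(A) = -2 + 1143 = 1141)
a(I) = 1 - I/649 (a(I) = I*(-1/649) + 1 = -I/649 + 1 = 1 - I/649)
(1238051 + a(-1094))/(3686080 + k(-569)) = (1238051 + (1 - 1/649*(-1094)))/(3686080 + 1141) = (1238051 + (1 + 1094/649))/3687221 = (1238051 + 1743/649)*(1/3687221) = (803496842/649)*(1/3687221) = 803496842/2393006429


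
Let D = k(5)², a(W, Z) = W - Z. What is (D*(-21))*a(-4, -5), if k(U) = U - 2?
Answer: -189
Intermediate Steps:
k(U) = -2 + U
D = 9 (D = (-2 + 5)² = 3² = 9)
(D*(-21))*a(-4, -5) = (9*(-21))*(-4 - 1*(-5)) = -189*(-4 + 5) = -189*1 = -189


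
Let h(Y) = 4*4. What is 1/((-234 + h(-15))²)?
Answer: 1/47524 ≈ 2.1042e-5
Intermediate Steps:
h(Y) = 16
1/((-234 + h(-15))²) = 1/((-234 + 16)²) = 1/((-218)²) = 1/47524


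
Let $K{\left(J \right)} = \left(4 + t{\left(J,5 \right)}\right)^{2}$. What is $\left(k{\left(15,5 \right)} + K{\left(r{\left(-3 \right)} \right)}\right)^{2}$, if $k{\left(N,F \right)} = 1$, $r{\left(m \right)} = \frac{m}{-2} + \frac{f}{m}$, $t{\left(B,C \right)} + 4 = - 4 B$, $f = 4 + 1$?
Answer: $\frac{169}{81} \approx 2.0864$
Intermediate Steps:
$f = 5$
$t{\left(B,C \right)} = -4 - 4 B$
$r{\left(m \right)} = \frac{5}{m} - \frac{m}{2}$ ($r{\left(m \right)} = \frac{m}{-2} + \frac{5}{m} = m \left(- \frac{1}{2}\right) + \frac{5}{m} = - \frac{m}{2} + \frac{5}{m} = \frac{5}{m} - \frac{m}{2}$)
$K{\left(J \right)} = 16 J^{2}$ ($K{\left(J \right)} = \left(4 - \left(4 + 4 J\right)\right)^{2} = \left(- 4 J\right)^{2} = 16 J^{2}$)
$\left(k{\left(15,5 \right)} + K{\left(r{\left(-3 \right)} \right)}\right)^{2} = \left(1 + 16 \left(\frac{5}{-3} - - \frac{3}{2}\right)^{2}\right)^{2} = \left(1 + 16 \left(5 \left(- \frac{1}{3}\right) + \frac{3}{2}\right)^{2}\right)^{2} = \left(1 + 16 \left(- \frac{5}{3} + \frac{3}{2}\right)^{2}\right)^{2} = \left(1 + 16 \left(- \frac{1}{6}\right)^{2}\right)^{2} = \left(1 + 16 \cdot \frac{1}{36}\right)^{2} = \left(1 + \frac{4}{9}\right)^{2} = \left(\frac{13}{9}\right)^{2} = \frac{169}{81}$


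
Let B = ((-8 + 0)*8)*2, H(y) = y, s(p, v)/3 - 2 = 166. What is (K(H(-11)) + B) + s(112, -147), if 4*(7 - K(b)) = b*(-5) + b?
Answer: 372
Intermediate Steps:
s(p, v) = 504 (s(p, v) = 6 + 3*166 = 6 + 498 = 504)
K(b) = 7 + b (K(b) = 7 - (b*(-5) + b)/4 = 7 - (-5*b + b)/4 = 7 - (-1)*b = 7 + b)
B = -128 (B = -8*8*2 = -64*2 = -128)
(K(H(-11)) + B) + s(112, -147) = ((7 - 11) - 128) + 504 = (-4 - 128) + 504 = -132 + 504 = 372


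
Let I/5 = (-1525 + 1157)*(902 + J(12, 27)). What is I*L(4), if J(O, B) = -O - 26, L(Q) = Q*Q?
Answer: -25436160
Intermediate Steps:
L(Q) = Q**2
J(O, B) = -26 - O
I = -1589760 (I = 5*((-1525 + 1157)*(902 + (-26 - 1*12))) = 5*(-368*(902 + (-26 - 12))) = 5*(-368*(902 - 38)) = 5*(-368*864) = 5*(-317952) = -1589760)
I*L(4) = -1589760*4**2 = -1589760*16 = -25436160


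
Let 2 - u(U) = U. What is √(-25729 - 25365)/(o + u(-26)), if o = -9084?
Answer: -I*√51094/9056 ≈ -0.02496*I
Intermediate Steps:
u(U) = 2 - U
√(-25729 - 25365)/(o + u(-26)) = √(-25729 - 25365)/(-9084 + (2 - 1*(-26))) = √(-51094)/(-9084 + (2 + 26)) = (I*√51094)/(-9084 + 28) = (I*√51094)/(-9056) = (I*√51094)*(-1/9056) = -I*√51094/9056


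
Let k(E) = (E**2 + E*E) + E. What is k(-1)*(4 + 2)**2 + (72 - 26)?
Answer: 82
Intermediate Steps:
k(E) = E + 2*E**2 (k(E) = (E**2 + E**2) + E = 2*E**2 + E = E + 2*E**2)
k(-1)*(4 + 2)**2 + (72 - 26) = (-(1 + 2*(-1)))*(4 + 2)**2 + (72 - 26) = -(1 - 2)*6**2 + 46 = -1*(-1)*36 + 46 = 1*36 + 46 = 36 + 46 = 82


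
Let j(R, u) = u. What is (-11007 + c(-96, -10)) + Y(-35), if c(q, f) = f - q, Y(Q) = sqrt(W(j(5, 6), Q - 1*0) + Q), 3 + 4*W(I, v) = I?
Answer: -10921 + I*sqrt(137)/2 ≈ -10921.0 + 5.8523*I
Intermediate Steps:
W(I, v) = -3/4 + I/4
Y(Q) = sqrt(3/4 + Q) (Y(Q) = sqrt((-3/4 + (1/4)*6) + Q) = sqrt((-3/4 + 3/2) + Q) = sqrt(3/4 + Q))
(-11007 + c(-96, -10)) + Y(-35) = (-11007 + (-10 - 1*(-96))) + sqrt(3 + 4*(-35))/2 = (-11007 + (-10 + 96)) + sqrt(3 - 140)/2 = (-11007 + 86) + sqrt(-137)/2 = -10921 + (I*sqrt(137))/2 = -10921 + I*sqrt(137)/2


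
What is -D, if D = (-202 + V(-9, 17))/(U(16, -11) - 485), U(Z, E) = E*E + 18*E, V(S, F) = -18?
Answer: -110/281 ≈ -0.39146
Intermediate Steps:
U(Z, E) = E² + 18*E
D = 110/281 (D = (-202 - 18)/(-11*(18 - 11) - 485) = -220/(-11*7 - 485) = -220/(-77 - 485) = -220/(-562) = -220*(-1/562) = 110/281 ≈ 0.39146)
-D = -1*110/281 = -110/281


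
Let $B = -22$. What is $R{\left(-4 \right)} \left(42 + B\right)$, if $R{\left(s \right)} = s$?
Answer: $-80$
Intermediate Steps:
$R{\left(-4 \right)} \left(42 + B\right) = - 4 \left(42 - 22\right) = \left(-4\right) 20 = -80$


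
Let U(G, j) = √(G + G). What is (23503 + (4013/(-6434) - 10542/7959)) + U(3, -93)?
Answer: 57306985663/2438486 + √6 ≈ 23504.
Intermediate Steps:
U(G, j) = √2*√G (U(G, j) = √(2*G) = √2*√G)
(23503 + (4013/(-6434) - 10542/7959)) + U(3, -93) = (23503 + (4013/(-6434) - 10542/7959)) + √2*√3 = (23503 + (4013*(-1/6434) - 10542*1/7959)) + √6 = (23503 + (-4013/6434 - 502/379)) + √6 = (23503 - 4750795/2438486) + √6 = 57306985663/2438486 + √6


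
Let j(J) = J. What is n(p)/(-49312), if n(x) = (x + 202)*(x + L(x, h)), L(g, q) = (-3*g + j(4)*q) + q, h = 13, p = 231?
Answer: 171901/49312 ≈ 3.4860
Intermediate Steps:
L(g, q) = -3*g + 5*q (L(g, q) = (-3*g + 4*q) + q = -3*g + 5*q)
n(x) = (65 - 2*x)*(202 + x) (n(x) = (x + 202)*(x + (-3*x + 5*13)) = (202 + x)*(x + (-3*x + 65)) = (202 + x)*(x + (65 - 3*x)) = (202 + x)*(65 - 2*x) = (65 - 2*x)*(202 + x))
n(p)/(-49312) = (13130 - 339*231 - 2*231²)/(-49312) = (13130 - 78309 - 2*53361)*(-1/49312) = (13130 - 78309 - 106722)*(-1/49312) = -171901*(-1/49312) = 171901/49312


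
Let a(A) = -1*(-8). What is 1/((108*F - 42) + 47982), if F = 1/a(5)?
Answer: 2/95907 ≈ 2.0854e-5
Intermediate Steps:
a(A) = 8
F = ⅛ (F = 1/8 = ⅛ ≈ 0.12500)
1/((108*F - 42) + 47982) = 1/((108*(⅛) - 42) + 47982) = 1/((27/2 - 42) + 47982) = 1/(-57/2 + 47982) = 1/(95907/2) = 2/95907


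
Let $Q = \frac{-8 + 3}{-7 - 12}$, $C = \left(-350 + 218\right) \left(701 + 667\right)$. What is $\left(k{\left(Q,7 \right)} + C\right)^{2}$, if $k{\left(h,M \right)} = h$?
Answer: $\frac{11771342421721}{361} \approx 3.2608 \cdot 10^{10}$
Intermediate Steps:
$C = -180576$ ($C = \left(-132\right) 1368 = -180576$)
$Q = \frac{5}{19}$ ($Q = - \frac{5}{-7 - 12} = - \frac{5}{-19} = \left(-5\right) \left(- \frac{1}{19}\right) = \frac{5}{19} \approx 0.26316$)
$\left(k{\left(Q,7 \right)} + C\right)^{2} = \left(\frac{5}{19} - 180576\right)^{2} = \left(- \frac{3430939}{19}\right)^{2} = \frac{11771342421721}{361}$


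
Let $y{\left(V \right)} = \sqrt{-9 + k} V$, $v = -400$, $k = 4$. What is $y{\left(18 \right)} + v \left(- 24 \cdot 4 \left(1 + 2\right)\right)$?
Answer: $115200 + 18 i \sqrt{5} \approx 1.152 \cdot 10^{5} + 40.249 i$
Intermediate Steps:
$y{\left(V \right)} = i V \sqrt{5}$ ($y{\left(V \right)} = \sqrt{-9 + 4} V = \sqrt{-5} V = i \sqrt{5} V = i V \sqrt{5}$)
$y{\left(18 \right)} + v \left(- 24 \cdot 4 \left(1 + 2\right)\right) = i 18 \sqrt{5} - 400 \left(- 24 \cdot 4 \left(1 + 2\right)\right) = 18 i \sqrt{5} - 400 \left(- 24 \cdot 4 \cdot 3\right) = 18 i \sqrt{5} - 400 \left(\left(-24\right) 12\right) = 18 i \sqrt{5} - -115200 = 18 i \sqrt{5} + 115200 = 115200 + 18 i \sqrt{5}$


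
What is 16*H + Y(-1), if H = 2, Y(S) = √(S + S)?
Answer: 32 + I*√2 ≈ 32.0 + 1.4142*I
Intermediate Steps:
Y(S) = √2*√S (Y(S) = √(2*S) = √2*√S)
16*H + Y(-1) = 16*2 + √2*√(-1) = 32 + √2*I = 32 + I*√2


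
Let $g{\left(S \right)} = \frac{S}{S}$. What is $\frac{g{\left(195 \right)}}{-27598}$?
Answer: $- \frac{1}{27598} \approx -3.6235 \cdot 10^{-5}$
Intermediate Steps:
$g{\left(S \right)} = 1$
$\frac{g{\left(195 \right)}}{-27598} = 1 \frac{1}{-27598} = 1 \left(- \frac{1}{27598}\right) = - \frac{1}{27598}$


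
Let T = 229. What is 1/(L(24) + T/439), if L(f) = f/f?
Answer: 439/668 ≈ 0.65719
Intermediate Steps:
L(f) = 1
1/(L(24) + T/439) = 1/(1 + 229/439) = 1/(668/439) = 439/668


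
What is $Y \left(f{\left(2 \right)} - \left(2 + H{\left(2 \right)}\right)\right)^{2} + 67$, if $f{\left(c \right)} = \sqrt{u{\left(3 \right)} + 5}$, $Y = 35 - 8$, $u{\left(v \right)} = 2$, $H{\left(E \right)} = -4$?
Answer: $364 + 108 \sqrt{7} \approx 649.74$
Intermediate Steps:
$Y = 27$
$f{\left(c \right)} = \sqrt{7}$ ($f{\left(c \right)} = \sqrt{2 + 5} = \sqrt{7}$)
$Y \left(f{\left(2 \right)} - \left(2 + H{\left(2 \right)}\right)\right)^{2} + 67 = 27 \left(\sqrt{7} - -2\right)^{2} + 67 = 27 \left(\sqrt{7} + \left(-2 + 4\right)\right)^{2} + 67 = 27 \left(\sqrt{7} + 2\right)^{2} + 67 = 27 \left(2 + \sqrt{7}\right)^{2} + 67 = 67 + 27 \left(2 + \sqrt{7}\right)^{2}$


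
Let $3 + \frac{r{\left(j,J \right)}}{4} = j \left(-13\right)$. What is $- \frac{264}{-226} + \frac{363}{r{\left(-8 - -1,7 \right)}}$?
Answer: $\frac{7953}{3616} \approx 2.1994$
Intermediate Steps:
$r{\left(j,J \right)} = -12 - 52 j$ ($r{\left(j,J \right)} = -12 + 4 j \left(-13\right) = -12 + 4 \left(- 13 j\right) = -12 - 52 j$)
$- \frac{264}{-226} + \frac{363}{r{\left(-8 - -1,7 \right)}} = - \frac{264}{-226} + \frac{363}{-12 - 52 \left(-8 - -1\right)} = \left(-264\right) \left(- \frac{1}{226}\right) + \frac{363}{-12 - 52 \left(-8 + 1\right)} = \frac{132}{113} + \frac{363}{-12 - -364} = \frac{132}{113} + \frac{363}{-12 + 364} = \frac{132}{113} + \frac{363}{352} = \frac{132}{113} + 363 \cdot \frac{1}{352} = \frac{132}{113} + \frac{33}{32} = \frac{7953}{3616}$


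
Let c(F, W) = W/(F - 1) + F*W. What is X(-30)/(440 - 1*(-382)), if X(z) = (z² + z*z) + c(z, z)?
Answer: 13955/4247 ≈ 3.2859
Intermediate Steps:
c(F, W) = F*W + W/(-1 + F) (c(F, W) = W/(-1 + F) + F*W = F*W + W/(-1 + F))
X(z) = 2*z² + z*(1 + z² - z)/(-1 + z) (X(z) = (z² + z*z) + z*(1 + z² - z)/(-1 + z) = (z² + z²) + z*(1 + z² - z)/(-1 + z) = 2*z² + z*(1 + z² - z)/(-1 + z))
X(-30)/(440 - 1*(-382)) = (-30*(1 - 3*(-30) + 3*(-30)²)/(-1 - 30))/(440 - 1*(-382)) = (-30*(1 + 90 + 3*900)/(-31))/(440 + 382) = -30*(-1/31)*(1 + 90 + 2700)/822 = -30*(-1/31)*2791*(1/822) = (83730/31)*(1/822) = 13955/4247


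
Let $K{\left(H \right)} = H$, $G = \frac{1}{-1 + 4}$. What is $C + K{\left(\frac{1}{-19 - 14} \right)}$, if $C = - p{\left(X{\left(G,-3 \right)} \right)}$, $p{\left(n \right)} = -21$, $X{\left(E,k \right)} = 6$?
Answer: $\frac{692}{33} \approx 20.97$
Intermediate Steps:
$G = \frac{1}{3} \approx 0.33333$
$C = 21$ ($C = \left(-1\right) \left(-21\right) = 21$)
$C + K{\left(\frac{1}{-19 - 14} \right)} = 21 + \frac{1}{-19 - 14} = 21 + \frac{1}{-33} = 21 - \frac{1}{33} = \frac{692}{33}$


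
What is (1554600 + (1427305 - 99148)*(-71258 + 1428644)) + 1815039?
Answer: 1802825087241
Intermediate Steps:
(1554600 + (1427305 - 99148)*(-71258 + 1428644)) + 1815039 = (1554600 + 1328157*1357386) + 1815039 = (1554600 + 1802821717602) + 1815039 = 1802823272202 + 1815039 = 1802825087241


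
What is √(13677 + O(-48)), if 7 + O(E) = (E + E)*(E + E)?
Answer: √22886 ≈ 151.28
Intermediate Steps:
O(E) = -7 + 4*E² (O(E) = -7 + (E + E)*(E + E) = -7 + (2*E)*(2*E) = -7 + 4*E²)
√(13677 + O(-48)) = √(13677 + (-7 + 4*(-48)²)) = √(13677 + (-7 + 4*2304)) = √(13677 + (-7 + 9216)) = √(13677 + 9209) = √22886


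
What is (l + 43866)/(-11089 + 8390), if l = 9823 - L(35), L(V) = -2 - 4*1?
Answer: -53695/2699 ≈ -19.894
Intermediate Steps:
L(V) = -6 (L(V) = -2 - 4 = -6)
l = 9829 (l = 9823 - 1*(-6) = 9823 + 6 = 9829)
(l + 43866)/(-11089 + 8390) = (9829 + 43866)/(-11089 + 8390) = 53695/(-2699) = 53695*(-1/2699) = -53695/2699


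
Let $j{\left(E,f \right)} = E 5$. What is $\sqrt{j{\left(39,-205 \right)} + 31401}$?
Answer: $2 \sqrt{7899} \approx 177.75$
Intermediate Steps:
$j{\left(E,f \right)} = 5 E$
$\sqrt{j{\left(39,-205 \right)} + 31401} = \sqrt{5 \cdot 39 + 31401} = \sqrt{195 + 31401} = \sqrt{31596} = 2 \sqrt{7899}$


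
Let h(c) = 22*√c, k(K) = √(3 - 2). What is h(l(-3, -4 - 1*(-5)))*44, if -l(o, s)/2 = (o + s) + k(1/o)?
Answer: 968*√2 ≈ 1369.0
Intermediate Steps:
k(K) = 1 (k(K) = √1 = 1)
l(o, s) = -2 - 2*o - 2*s (l(o, s) = -2*((o + s) + 1) = -2*(1 + o + s) = -2 - 2*o - 2*s)
h(l(-3, -4 - 1*(-5)))*44 = (22*√(-2 - 2*(-3) - 2*(-4 - 1*(-5))))*44 = (22*√(-2 + 6 - 2*(-4 + 5)))*44 = (22*√(-2 + 6 - 2*1))*44 = (22*√(-2 + 6 - 2))*44 = (22*√2)*44 = 968*√2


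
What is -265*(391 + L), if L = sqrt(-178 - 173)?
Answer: -103615 - 795*I*sqrt(39) ≈ -1.0362e+5 - 4964.8*I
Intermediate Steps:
L = 3*I*sqrt(39) (L = sqrt(-351) = 3*I*sqrt(39) ≈ 18.735*I)
-265*(391 + L) = -265*(391 + 3*I*sqrt(39)) = -103615 - 795*I*sqrt(39)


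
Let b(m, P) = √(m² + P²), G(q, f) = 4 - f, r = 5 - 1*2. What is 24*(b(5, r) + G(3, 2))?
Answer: 48 + 24*√34 ≈ 187.94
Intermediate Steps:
r = 3 (r = 5 - 2 = 3)
b(m, P) = √(P² + m²)
24*(b(5, r) + G(3, 2)) = 24*(√(3² + 5²) + (4 - 1*2)) = 24*(√(9 + 25) + (4 - 2)) = 24*(√34 + 2) = 24*(2 + √34) = 48 + 24*√34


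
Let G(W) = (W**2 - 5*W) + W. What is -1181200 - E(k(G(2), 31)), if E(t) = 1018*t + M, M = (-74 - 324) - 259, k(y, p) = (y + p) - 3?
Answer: -1204975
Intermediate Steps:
G(W) = W**2 - 4*W
k(y, p) = -3 + p + y (k(y, p) = (p + y) - 3 = -3 + p + y)
M = -657 (M = -398 - 259 = -657)
E(t) = -657 + 1018*t (E(t) = 1018*t - 657 = -657 + 1018*t)
-1181200 - E(k(G(2), 31)) = -1181200 - (-657 + 1018*(-3 + 31 + 2*(-4 + 2))) = -1181200 - (-657 + 1018*(-3 + 31 + 2*(-2))) = -1181200 - (-657 + 1018*(-3 + 31 - 4)) = -1181200 - (-657 + 1018*24) = -1181200 - (-657 + 24432) = -1181200 - 1*23775 = -1181200 - 23775 = -1204975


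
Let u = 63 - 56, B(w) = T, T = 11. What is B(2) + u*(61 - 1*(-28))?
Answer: 634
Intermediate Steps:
B(w) = 11
u = 7
B(2) + u*(61 - 1*(-28)) = 11 + 7*(61 - 1*(-28)) = 11 + 7*(61 + 28) = 11 + 7*89 = 11 + 623 = 634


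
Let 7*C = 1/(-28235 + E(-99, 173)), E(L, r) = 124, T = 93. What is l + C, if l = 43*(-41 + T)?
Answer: 439993371/196777 ≈ 2236.0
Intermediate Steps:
l = 2236 (l = 43*(-41 + 93) = 43*52 = 2236)
C = -1/196777 (C = 1/(7*(-28235 + 124)) = (⅐)/(-28111) = (⅐)*(-1/28111) = -1/196777 ≈ -5.0819e-6)
l + C = 2236 - 1/196777 = 439993371/196777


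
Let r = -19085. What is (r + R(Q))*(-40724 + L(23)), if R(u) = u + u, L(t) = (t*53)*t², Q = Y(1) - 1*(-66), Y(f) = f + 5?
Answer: -11442769507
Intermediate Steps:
Y(f) = 5 + f
Q = 72 (Q = (5 + 1) - 1*(-66) = 6 + 66 = 72)
L(t) = 53*t³ (L(t) = (53*t)*t² = 53*t³)
R(u) = 2*u
(r + R(Q))*(-40724 + L(23)) = (-19085 + 2*72)*(-40724 + 53*23³) = (-19085 + 144)*(-40724 + 53*12167) = -18941*(-40724 + 644851) = -18941*604127 = -11442769507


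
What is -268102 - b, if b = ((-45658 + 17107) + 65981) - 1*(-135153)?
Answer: -440685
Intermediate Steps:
b = 172583 (b = (-28551 + 65981) + 135153 = 37430 + 135153 = 172583)
-268102 - b = -268102 - 1*172583 = -268102 - 172583 = -440685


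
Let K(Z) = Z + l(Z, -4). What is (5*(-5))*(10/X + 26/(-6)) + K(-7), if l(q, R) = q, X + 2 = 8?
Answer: 158/3 ≈ 52.667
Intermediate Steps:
X = 6 (X = -2 + 8 = 6)
K(Z) = 2*Z (K(Z) = Z + Z = 2*Z)
(5*(-5))*(10/X + 26/(-6)) + K(-7) = (5*(-5))*(10/6 + 26/(-6)) + 2*(-7) = -25*(10*(1/6) + 26*(-1/6)) - 14 = -25*(5/3 - 13/3) - 14 = -25*(-8/3) - 14 = 200/3 - 14 = 158/3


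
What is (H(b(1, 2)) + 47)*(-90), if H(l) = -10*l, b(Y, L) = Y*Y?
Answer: -3330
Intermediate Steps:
b(Y, L) = Y**2
(H(b(1, 2)) + 47)*(-90) = (-10*1**2 + 47)*(-90) = (-10*1 + 47)*(-90) = (-10 + 47)*(-90) = 37*(-90) = -3330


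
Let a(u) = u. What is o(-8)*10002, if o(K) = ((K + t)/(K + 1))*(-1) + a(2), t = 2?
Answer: 80016/7 ≈ 11431.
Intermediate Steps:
o(K) = 2 - (2 + K)/(1 + K) (o(K) = ((K + 2)/(K + 1))*(-1) + 2 = ((2 + K)/(1 + K))*(-1) + 2 = -(2 + K)/(1 + K) + 2 = 2 - (2 + K)/(1 + K))
o(-8)*10002 = -8/(1 - 8)*10002 = -8/(-7)*10002 = -8*(-⅐)*10002 = (8/7)*10002 = 80016/7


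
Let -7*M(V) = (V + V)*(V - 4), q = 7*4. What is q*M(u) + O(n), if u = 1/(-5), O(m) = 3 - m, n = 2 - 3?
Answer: -68/25 ≈ -2.7200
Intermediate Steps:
n = -1
u = -⅕ ≈ -0.20000
q = 28
M(V) = -2*V*(-4 + V)/7 (M(V) = -(V + V)*(V - 4)/7 = -2*V*(-4 + V)/7)
q*M(u) + O(n) = 28*((2/7)*(-⅕)*(4 - 1*(-⅕))) + (3 - 1*(-1)) = 28*((2/7)*(-⅕)*(4 + ⅕)) + (3 + 1) = 28*((2/7)*(-⅕)*(21/5)) + 4 = 28*(-6/25) + 4 = -168/25 + 4 = -68/25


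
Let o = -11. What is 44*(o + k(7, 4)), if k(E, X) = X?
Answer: -308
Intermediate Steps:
44*(o + k(7, 4)) = 44*(-11 + 4) = 44*(-7) = -308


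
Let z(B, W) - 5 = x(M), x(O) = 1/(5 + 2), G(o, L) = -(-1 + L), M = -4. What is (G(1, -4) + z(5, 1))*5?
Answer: 355/7 ≈ 50.714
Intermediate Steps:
G(o, L) = 1 - L
x(O) = ⅐ (x(O) = 1/7 = ⅐)
z(B, W) = 36/7 (z(B, W) = 5 + ⅐ = 36/7)
(G(1, -4) + z(5, 1))*5 = ((1 - 1*(-4)) + 36/7)*5 = ((1 + 4) + 36/7)*5 = (5 + 36/7)*5 = (71/7)*5 = 355/7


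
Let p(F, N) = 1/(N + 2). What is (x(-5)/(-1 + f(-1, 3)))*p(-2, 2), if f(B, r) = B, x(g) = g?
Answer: 5/8 ≈ 0.62500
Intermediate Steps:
p(F, N) = 1/(2 + N)
(x(-5)/(-1 + f(-1, 3)))*p(-2, 2) = (-5/(-1 - 1))/(2 + 2) = -5/(-2)/4 = -5*(-1/2)*(1/4) = (5/2)*(1/4) = 5/8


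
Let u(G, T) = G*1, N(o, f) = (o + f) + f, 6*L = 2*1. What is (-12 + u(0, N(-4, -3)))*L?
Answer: -4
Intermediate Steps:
L = ⅓ (L = (2*1)/6 = (⅙)*2 = ⅓ ≈ 0.33333)
N(o, f) = o + 2*f (N(o, f) = (f + o) + f = o + 2*f)
u(G, T) = G
(-12 + u(0, N(-4, -3)))*L = (-12 + 0)*(⅓) = -12*⅓ = -4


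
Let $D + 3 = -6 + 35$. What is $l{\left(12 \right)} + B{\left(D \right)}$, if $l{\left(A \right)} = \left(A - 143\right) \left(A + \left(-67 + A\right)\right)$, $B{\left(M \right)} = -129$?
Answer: $5504$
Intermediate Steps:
$D = 26$ ($D = -3 + \left(-6 + 35\right) = -3 + 29 = 26$)
$l{\left(A \right)} = \left(-143 + A\right) \left(-67 + 2 A\right)$
$l{\left(12 \right)} + B{\left(D \right)} = \left(9581 - 4236 + 2 \cdot 12^{2}\right) - 129 = \left(9581 - 4236 + 2 \cdot 144\right) - 129 = \left(9581 - 4236 + 288\right) - 129 = 5633 - 129 = 5504$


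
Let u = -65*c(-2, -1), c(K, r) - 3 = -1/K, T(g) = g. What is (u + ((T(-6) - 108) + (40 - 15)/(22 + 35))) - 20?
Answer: -41161/114 ≈ -361.06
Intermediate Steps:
c(K, r) = 3 - 1/K
u = -455/2 (u = -65*(3 - 1/(-2)) = -65*(3 - 1*(-1/2)) = -65*(3 + 1/2) = -65*7/2 = -455/2 ≈ -227.50)
(u + ((T(-6) - 108) + (40 - 15)/(22 + 35))) - 20 = (-455/2 + ((-6 - 108) + (40 - 15)/(22 + 35))) - 20 = (-455/2 + (-114 + 25/57)) - 20 = (-455/2 - 6473/57) - 20 = -38881/114 - 20 = -41161/114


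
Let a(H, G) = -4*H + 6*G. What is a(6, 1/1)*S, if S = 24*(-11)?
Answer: 4752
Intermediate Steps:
S = -264
a(6, 1/1)*S = (-4*6 + 6/1)*(-264) = (-24 + 6*1)*(-264) = (-24 + 6)*(-264) = -18*(-264) = 4752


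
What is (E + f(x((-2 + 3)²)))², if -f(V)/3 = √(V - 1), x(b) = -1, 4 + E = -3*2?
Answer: 82 + 60*I*√2 ≈ 82.0 + 84.853*I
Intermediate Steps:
E = -10 (E = -4 - 3*2 = -4 - 6 = -10)
f(V) = -3*√(-1 + V) (f(V) = -3*√(V - 1) = -3*√(-1 + V))
(E + f(x((-2 + 3)²)))² = (-10 - 3*√(-1 - 1))² = (-10 - 3*I*√2)²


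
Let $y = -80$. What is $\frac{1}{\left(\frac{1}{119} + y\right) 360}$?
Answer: $- \frac{119}{3426840} \approx -3.4726 \cdot 10^{-5}$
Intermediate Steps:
$\frac{1}{\left(\frac{1}{119} + y\right) 360} = \frac{1}{\left(\frac{1}{119} - 80\right) 360} = \frac{1}{\left(- \frac{9519}{119}\right) 360} = \frac{1}{- \frac{3426840}{119}} = - \frac{119}{3426840}$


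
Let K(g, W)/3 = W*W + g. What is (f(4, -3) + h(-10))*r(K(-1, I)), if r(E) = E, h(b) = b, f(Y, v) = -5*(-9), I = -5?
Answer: 2520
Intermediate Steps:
K(g, W) = 3*g + 3*W² (K(g, W) = 3*(W*W + g) = 3*(W² + g) = 3*(g + W²) = 3*g + 3*W²)
f(Y, v) = 45
(f(4, -3) + h(-10))*r(K(-1, I)) = (45 - 10)*(3*(-1) + 3*(-5)²) = 35*(-3 + 3*25) = 35*(-3 + 75) = 35*72 = 2520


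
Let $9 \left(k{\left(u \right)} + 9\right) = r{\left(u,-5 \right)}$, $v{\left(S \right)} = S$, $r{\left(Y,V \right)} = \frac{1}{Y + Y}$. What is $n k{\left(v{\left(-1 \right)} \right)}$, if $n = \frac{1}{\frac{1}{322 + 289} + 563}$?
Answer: $- \frac{99593}{6191892} \approx -0.016084$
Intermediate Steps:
$r{\left(Y,V \right)} = \frac{1}{2 Y}$
$k{\left(u \right)} = -9 + \frac{1}{18 u}$ ($k{\left(u \right)} = -9 + \frac{\frac{1}{2} \frac{1}{u}}{9} = -9 + \frac{1}{18 u}$)
$n = \frac{611}{343994}$ ($n = \frac{1}{\frac{1}{611} + 563} = \frac{1}{\frac{343994}{611}} = \frac{611}{343994} \approx 0.0017762$)
$n k{\left(v{\left(-1 \right)} \right)} = \frac{611 \left(-9 + \frac{1}{18 \left(-1\right)}\right)}{343994} = \frac{611 \left(-9 + \frac{1}{18} \left(-1\right)\right)}{343994} = \frac{611 \left(-9 - \frac{1}{18}\right)}{343994} = \frac{611}{343994} \left(- \frac{163}{18}\right) = - \frac{99593}{6191892}$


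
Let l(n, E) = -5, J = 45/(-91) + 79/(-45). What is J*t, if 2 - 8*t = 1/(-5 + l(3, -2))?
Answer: -4607/7800 ≈ -0.59064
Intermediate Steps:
J = -9214/4095 (J = 45*(-1/91) + 79*(-1/45) = -45/91 - 79/45 = -9214/4095 ≈ -2.2501)
t = 21/80 (t = 1/4 - 1/(8*(-5 - 5)) = 1/4 - 1/8/(-10) = 1/4 - 1/8*(-1/10) = 1/4 + 1/80 = 21/80 ≈ 0.26250)
J*t = -9214/4095*21/80 = -4607/7800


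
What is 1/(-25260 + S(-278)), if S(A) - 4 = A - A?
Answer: -1/25256 ≈ -3.9595e-5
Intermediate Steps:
S(A) = 4 (S(A) = 4 + (A - A) = 4 + 0 = 4)
1/(-25260 + S(-278)) = 1/(-25260 + 4) = 1/(-25256) = -1/25256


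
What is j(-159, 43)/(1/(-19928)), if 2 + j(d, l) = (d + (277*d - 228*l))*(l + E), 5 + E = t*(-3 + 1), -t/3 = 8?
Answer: 92555954704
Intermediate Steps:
t = -24 (t = -3*8 = -24)
E = 43 (E = -5 - 24*(-3 + 1) = -5 - 24*(-2) = -5 + 48 = 43)
j(d, l) = -2 + (43 + l)*(-228*l + 278*d) (j(d, l) = -2 + (d + (277*d - 228*l))*(l + 43) = -2 + (d + (-228*l + 277*d))*(43 + l) = -2 + (-228*l + 278*d)*(43 + l) = -2 + (43 + l)*(-228*l + 278*d))
j(-159, 43)/(1/(-19928)) = (-2 - 9804*43 - 228*43² + 11954*(-159) + 278*(-159)*43)/(1/(-19928)) = (-2 - 421572 - 228*1849 - 1900686 - 1900686)/(-1/19928) = (-2 - 421572 - 421572 - 1900686 - 1900686)*(-19928) = -4644518*(-19928) = 92555954704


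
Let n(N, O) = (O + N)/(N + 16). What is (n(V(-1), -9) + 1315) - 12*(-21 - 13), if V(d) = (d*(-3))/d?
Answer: 22387/13 ≈ 1722.1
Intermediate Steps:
V(d) = -3 (V(d) = (-3*d)/d = -3)
n(N, O) = (N + O)/(16 + N)
(n(V(-1), -9) + 1315) - 12*(-21 - 13) = ((-3 - 9)/(16 - 3) + 1315) - 12*(-21 - 13) = (-12/13 + 1315) - 12*(-34) = ((1/13)*(-12) + 1315) + 408 = (-12/13 + 1315) + 408 = 17083/13 + 408 = 22387/13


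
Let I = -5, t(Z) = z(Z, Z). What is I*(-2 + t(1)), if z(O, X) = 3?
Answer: -5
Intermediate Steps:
t(Z) = 3
I*(-2 + t(1)) = -5*(-2 + 3) = -5*1 = -5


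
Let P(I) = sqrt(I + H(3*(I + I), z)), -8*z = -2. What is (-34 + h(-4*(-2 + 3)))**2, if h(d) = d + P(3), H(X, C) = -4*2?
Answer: (38 - I*sqrt(5))**2 ≈ 1439.0 - 169.94*I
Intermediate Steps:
z = 1/4 (z = -1/8*(-2) = 1/4 ≈ 0.25000)
H(X, C) = -8
P(I) = sqrt(-8 + I) (P(I) = sqrt(I - 8) = sqrt(-8 + I))
h(d) = d + I*sqrt(5) (h(d) = d + sqrt(-8 + 3) = d + sqrt(-5) = d + I*sqrt(5))
(-34 + h(-4*(-2 + 3)))**2 = (-34 + (-4*(-2 + 3) + I*sqrt(5)))**2 = (-34 + (-4*1 + I*sqrt(5)))**2 = (-34 + (-4 + I*sqrt(5)))**2 = (-38 + I*sqrt(5))**2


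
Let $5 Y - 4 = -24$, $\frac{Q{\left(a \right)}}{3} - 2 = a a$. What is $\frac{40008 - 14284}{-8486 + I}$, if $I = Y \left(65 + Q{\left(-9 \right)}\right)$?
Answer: $- \frac{12862}{4871} \approx -2.6405$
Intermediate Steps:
$Q{\left(a \right)} = 6 + 3 a^{2}$ ($Q{\left(a \right)} = 6 + 3 a a = 6 + 3 a^{2}$)
$Y = -4$ ($Y = \frac{4}{5} + \frac{1}{5} \left(-24\right) = \frac{4}{5} - \frac{24}{5} = -4$)
$I = -1256$ ($I = - 4 \left(65 + \left(6 + 3 \left(-9\right)^{2}\right)\right) = - 4 \left(65 + \left(6 + 3 \cdot 81\right)\right) = - 4 \left(65 + \left(6 + 243\right)\right) = - 4 \left(65 + 249\right) = \left(-4\right) 314 = -1256$)
$\frac{40008 - 14284}{-8486 + I} = \frac{40008 - 14284}{-8486 - 1256} = \frac{25724}{-9742} = 25724 \left(- \frac{1}{9742}\right) = - \frac{12862}{4871}$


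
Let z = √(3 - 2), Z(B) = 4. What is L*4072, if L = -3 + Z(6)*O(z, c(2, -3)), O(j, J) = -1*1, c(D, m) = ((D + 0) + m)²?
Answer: -28504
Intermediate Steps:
c(D, m) = (D + m)²
z = 1 (z = √1 = 1)
O(j, J) = -1
L = -7 (L = -3 + 4*(-1) = -3 - 4 = -7)
L*4072 = -7*4072 = -28504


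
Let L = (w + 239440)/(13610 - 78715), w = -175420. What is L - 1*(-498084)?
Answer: 6485538960/13021 ≈ 4.9808e+5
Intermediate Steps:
L = -12804/13021 (L = (-175420 + 239440)/(13610 - 78715) = 64020/(-65105) = 64020*(-1/65105) = -12804/13021 ≈ -0.98333)
L - 1*(-498084) = -12804/13021 - 1*(-498084) = -12804/13021 + 498084 = 6485538960/13021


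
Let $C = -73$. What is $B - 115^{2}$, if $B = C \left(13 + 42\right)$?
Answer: $-17240$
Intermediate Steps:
$B = -4015$ ($B = - 73 \left(13 + 42\right) = \left(-73\right) 55 = -4015$)
$B - 115^{2} = -4015 - 115^{2} = -4015 - 13225 = -17240$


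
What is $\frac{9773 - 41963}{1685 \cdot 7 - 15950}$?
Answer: $\frac{2146}{277} \approx 7.7473$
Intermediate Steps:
$\frac{9773 - 41963}{1685 \cdot 7 - 15950} = - \frac{32190}{11795 - 15950} = - \frac{32190}{-4155} = \left(-32190\right) \left(- \frac{1}{4155}\right) = \frac{2146}{277}$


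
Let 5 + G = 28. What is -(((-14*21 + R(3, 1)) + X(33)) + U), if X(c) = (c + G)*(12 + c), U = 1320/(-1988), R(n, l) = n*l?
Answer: -1107483/497 ≈ -2228.3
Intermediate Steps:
R(n, l) = l*n
G = 23 (G = -5 + 28 = 23)
U = -330/497 (U = 1320*(-1/1988) = -330/497 ≈ -0.66398)
X(c) = (12 + c)*(23 + c) (X(c) = (c + 23)*(12 + c) = (23 + c)*(12 + c) = (12 + c)*(23 + c))
-(((-14*21 + R(3, 1)) + X(33)) + U) = -(((-14*21 + 1*3) + (276 + 33² + 35*33)) - 330/497) = -(((-294 + 3) + (276 + 1089 + 1155)) - 330/497) = -((-291 + 2520) - 330/497) = -(2229 - 330/497) = -1*1107483/497 = -1107483/497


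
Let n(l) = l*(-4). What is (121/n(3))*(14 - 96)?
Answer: 4961/6 ≈ 826.83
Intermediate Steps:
n(l) = -4*l
(121/n(3))*(14 - 96) = (121/((-4*3)))*(14 - 96) = (121/(-12))*(-82) = (121*(-1/12))*(-82) = -121/12*(-82) = 4961/6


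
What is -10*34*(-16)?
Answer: 5440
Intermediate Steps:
-10*34*(-16) = -340*(-16) = 5440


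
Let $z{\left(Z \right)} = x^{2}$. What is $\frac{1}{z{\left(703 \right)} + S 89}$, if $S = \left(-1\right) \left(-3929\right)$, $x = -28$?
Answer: $\frac{1}{350465} \approx 2.8534 \cdot 10^{-6}$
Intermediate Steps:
$z{\left(Z \right)} = 784$ ($z{\left(Z \right)} = \left(-28\right)^{2} = 784$)
$S = 3929$
$\frac{1}{z{\left(703 \right)} + S 89} = \frac{1}{784 + 3929 \cdot 89} = \frac{1}{784 + 349681} = \frac{1}{350465}$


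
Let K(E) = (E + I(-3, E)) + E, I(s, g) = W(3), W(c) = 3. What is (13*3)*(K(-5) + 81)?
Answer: 2886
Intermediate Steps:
I(s, g) = 3
K(E) = 3 + 2*E (K(E) = (E + 3) + E = (3 + E) + E = 3 + 2*E)
(13*3)*(K(-5) + 81) = (13*3)*((3 + 2*(-5)) + 81) = 39*((3 - 10) + 81) = 39*(-7 + 81) = 39*74 = 2886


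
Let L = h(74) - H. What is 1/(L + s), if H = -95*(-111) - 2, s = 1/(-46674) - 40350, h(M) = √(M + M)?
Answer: -110868480659142/5642429266148676841 - 4356924552*√37/5642429266148676841 ≈ -1.9654e-5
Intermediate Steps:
h(M) = √2*√M (h(M) = √(2*M) = √2*√M)
s = -1883295901/46674 (s = -1/46674 - 40350 = -1883295901/46674 ≈ -40350.)
H = 10543 (H = 10545 - 2 = 10543)
L = -10543 + 2*√37 (L = √2*√74 - 1*10543 = 2*√37 - 10543 = -10543 + 2*√37 ≈ -10531.)
1/(L + s) = 1/((-10543 + 2*√37) - 1883295901/46674) = 1/(-2375379883/46674 + 2*√37)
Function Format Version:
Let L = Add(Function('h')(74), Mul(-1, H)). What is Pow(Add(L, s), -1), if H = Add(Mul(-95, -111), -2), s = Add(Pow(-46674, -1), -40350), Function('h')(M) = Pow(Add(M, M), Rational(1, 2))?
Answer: Add(Rational(-110868480659142, 5642429266148676841), Mul(Rational(-4356924552, 5642429266148676841), Pow(37, Rational(1, 2)))) ≈ -1.9654e-5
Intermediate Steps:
Function('h')(M) = Mul(Pow(2, Rational(1, 2)), Pow(M, Rational(1, 2))) (Function('h')(M) = Pow(Mul(2, M), Rational(1, 2)) = Mul(Pow(2, Rational(1, 2)), Pow(M, Rational(1, 2))))
s = Rational(-1883295901, 46674) (s = Add(Rational(-1, 46674), -40350) = Rational(-1883295901, 46674) ≈ -40350.)
H = 10543 (H = Add(10545, -2) = 10543)
L = Add(-10543, Mul(2, Pow(37, Rational(1, 2)))) (L = Add(Mul(Pow(2, Rational(1, 2)), Pow(74, Rational(1, 2))), Mul(-1, 10543)) = Add(Mul(2, Pow(37, Rational(1, 2))), -10543) = Add(-10543, Mul(2, Pow(37, Rational(1, 2)))) ≈ -10531.)
Pow(Add(L, s), -1) = Pow(Add(Add(-10543, Mul(2, Pow(37, Rational(1, 2)))), Rational(-1883295901, 46674)), -1) = Pow(Add(Rational(-2375379883, 46674), Mul(2, Pow(37, Rational(1, 2)))), -1)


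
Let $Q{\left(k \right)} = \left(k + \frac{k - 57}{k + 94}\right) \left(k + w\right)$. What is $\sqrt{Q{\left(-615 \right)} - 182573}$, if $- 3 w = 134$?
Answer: $\frac{\sqrt{60333501586}}{521} \approx 471.46$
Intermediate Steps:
$w = - \frac{134}{3}$ ($w = \left(- \frac{1}{3}\right) 134 = - \frac{134}{3} \approx -44.667$)
$Q{\left(k \right)} = \left(- \frac{134}{3} + k\right) \left(k + \frac{-57 + k}{94 + k}\right)$ ($Q{\left(k \right)} = \left(k + \frac{k - 57}{k + 94}\right) \left(k - \frac{134}{3}\right) = \left(k + \frac{-57 + k}{94 + k}\right) \left(- \frac{134}{3} + k\right) = \left(- \frac{134}{3} + k\right) \left(k + \frac{-57 + k}{94 + k}\right)$)
$\sqrt{Q{\left(-615 \right)} - 182573} = \sqrt{\frac{7638 - -7934115 + 3 \left(-615\right)^{3} + 151 \left(-615\right)^{2}}{3 \left(94 - 615\right)} - 182573} = \sqrt{\frac{7638 + 7934115 + 3 \left(-232608375\right) + 151 \cdot 378225}{3 \left(-521\right)} - 182573} = \sqrt{\frac{1}{3} \left(- \frac{1}{521}\right) \left(7638 + 7934115 - 697825125 + 57111975\right) - 182573} = \sqrt{\frac{1}{3} \left(- \frac{1}{521}\right) \left(-632771397\right) - 182573} = \sqrt{\frac{210923799}{521} - 182573} = \sqrt{\frac{115803266}{521}} = \frac{\sqrt{60333501586}}{521}$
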